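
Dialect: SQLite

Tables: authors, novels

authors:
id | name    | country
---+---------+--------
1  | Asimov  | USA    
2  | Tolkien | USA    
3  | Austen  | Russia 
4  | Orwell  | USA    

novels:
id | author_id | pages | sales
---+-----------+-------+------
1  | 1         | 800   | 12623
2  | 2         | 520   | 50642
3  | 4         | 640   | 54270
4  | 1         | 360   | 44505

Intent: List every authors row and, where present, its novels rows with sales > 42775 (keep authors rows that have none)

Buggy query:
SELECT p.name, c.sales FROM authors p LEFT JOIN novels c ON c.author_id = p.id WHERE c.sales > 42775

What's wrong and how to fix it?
Bug: Filtering c.sales in WHERE discards the NULL rows produced by LEFT JOIN, turning it into an inner join

Fix: Move the right-table condition into the ON clause so unmatched parents are kept

Corrected query:
SELECT p.name, c.sales FROM authors p LEFT JOIN novels c ON c.author_id = p.id AND c.sales > 42775

Result:
name    | sales
--------+------
Asimov  | 44505
Tolkien | 50642
Austen  | NULL 
Orwell  | 54270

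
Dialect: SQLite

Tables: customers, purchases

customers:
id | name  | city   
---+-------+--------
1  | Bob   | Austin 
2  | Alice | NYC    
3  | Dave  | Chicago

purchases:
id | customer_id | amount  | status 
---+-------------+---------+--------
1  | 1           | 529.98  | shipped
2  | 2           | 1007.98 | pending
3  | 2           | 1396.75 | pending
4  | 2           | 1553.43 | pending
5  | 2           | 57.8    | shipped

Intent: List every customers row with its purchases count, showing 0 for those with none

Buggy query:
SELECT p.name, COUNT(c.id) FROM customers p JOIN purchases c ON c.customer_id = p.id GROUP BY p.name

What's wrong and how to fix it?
Bug: An inner join excludes parents with zero children

Fix: Switch to LEFT JOIN to retain unmatched parent rows

Corrected query:
SELECT p.name, COUNT(c.id) FROM customers p LEFT JOIN purchases c ON c.customer_id = p.id GROUP BY p.name

Result:
name  | COUNT(c.id)
------+------------
Alice | 4          
Bob   | 1          
Dave  | 0          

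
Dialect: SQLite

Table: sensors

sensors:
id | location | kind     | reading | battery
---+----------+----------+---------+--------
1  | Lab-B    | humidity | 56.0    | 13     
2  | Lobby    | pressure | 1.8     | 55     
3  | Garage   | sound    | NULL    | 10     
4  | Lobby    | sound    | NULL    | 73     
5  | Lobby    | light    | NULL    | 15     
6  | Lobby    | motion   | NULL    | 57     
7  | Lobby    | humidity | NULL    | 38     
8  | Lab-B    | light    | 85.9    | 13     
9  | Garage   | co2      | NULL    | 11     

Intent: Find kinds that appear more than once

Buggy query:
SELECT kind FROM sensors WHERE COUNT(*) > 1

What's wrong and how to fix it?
Bug: COUNT(*) is an aggregate and cannot be used in WHERE

Fix: Group first, then use HAVING for the count condition

Corrected query:
SELECT kind FROM sensors GROUP BY kind HAVING COUNT(*) > 1

Result:
kind    
--------
humidity
light   
sound   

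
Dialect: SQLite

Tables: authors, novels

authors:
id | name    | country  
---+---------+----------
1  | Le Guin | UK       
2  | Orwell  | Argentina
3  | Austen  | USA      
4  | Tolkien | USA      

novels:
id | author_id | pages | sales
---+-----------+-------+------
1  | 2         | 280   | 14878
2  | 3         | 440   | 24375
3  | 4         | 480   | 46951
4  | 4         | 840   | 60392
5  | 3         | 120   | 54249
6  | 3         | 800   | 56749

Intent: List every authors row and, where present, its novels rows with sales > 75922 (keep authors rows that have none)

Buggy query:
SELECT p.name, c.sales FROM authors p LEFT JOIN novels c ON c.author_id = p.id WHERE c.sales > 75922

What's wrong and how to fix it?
Bug: Filtering c.sales in WHERE discards the NULL rows produced by LEFT JOIN, turning it into an inner join

Fix: Move the right-table condition into the ON clause so unmatched parents are kept

Corrected query:
SELECT p.name, c.sales FROM authors p LEFT JOIN novels c ON c.author_id = p.id AND c.sales > 75922

Result:
name    | sales
--------+------
Le Guin | NULL 
Orwell  | NULL 
Austen  | NULL 
Tolkien | NULL 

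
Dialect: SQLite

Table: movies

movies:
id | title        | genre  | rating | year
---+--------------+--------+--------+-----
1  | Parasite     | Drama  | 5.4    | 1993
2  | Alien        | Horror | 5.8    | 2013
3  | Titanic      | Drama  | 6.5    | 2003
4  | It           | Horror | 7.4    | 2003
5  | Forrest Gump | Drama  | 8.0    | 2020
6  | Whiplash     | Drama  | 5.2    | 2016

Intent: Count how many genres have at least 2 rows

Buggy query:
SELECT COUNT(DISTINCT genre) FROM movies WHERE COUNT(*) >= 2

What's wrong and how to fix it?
Bug: WHERE filters individual rows, not groups, so a group-level COUNT is invalid there

Fix: Group first with HAVING COUNT(*) >= 2, then COUNT the resulting groups

Corrected query:
SELECT COUNT(*) FROM (SELECT genre FROM movies GROUP BY genre HAVING COUNT(*) >= 2)

Result:
COUNT(*)
--------
2       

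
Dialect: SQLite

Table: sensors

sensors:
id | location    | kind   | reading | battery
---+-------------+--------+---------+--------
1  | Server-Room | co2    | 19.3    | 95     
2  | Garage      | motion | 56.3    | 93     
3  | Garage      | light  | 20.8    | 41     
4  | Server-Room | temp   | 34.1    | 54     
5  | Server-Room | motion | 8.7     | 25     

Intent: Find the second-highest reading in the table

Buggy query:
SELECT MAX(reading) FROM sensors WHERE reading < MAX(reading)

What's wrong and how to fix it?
Bug: MAX(reading) on the right of the comparison is an aggregate-in-WHERE error

Fix: Compute the overall MAX in a subquery, then take MAX of rows below it

Corrected query:
SELECT MAX(reading) FROM sensors WHERE reading < (SELECT MAX(reading) FROM sensors)

Result:
MAX(reading)
------------
34.1        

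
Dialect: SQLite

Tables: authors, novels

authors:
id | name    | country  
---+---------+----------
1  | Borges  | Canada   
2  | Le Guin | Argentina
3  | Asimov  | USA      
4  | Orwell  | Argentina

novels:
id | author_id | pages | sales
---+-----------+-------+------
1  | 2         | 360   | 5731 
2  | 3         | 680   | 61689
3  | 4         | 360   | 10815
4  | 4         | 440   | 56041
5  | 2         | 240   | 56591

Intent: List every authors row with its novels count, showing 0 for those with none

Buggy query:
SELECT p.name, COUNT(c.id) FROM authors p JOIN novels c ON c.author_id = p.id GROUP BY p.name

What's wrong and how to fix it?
Bug: INNER JOIN drops authors rows that have no matching novels rows

Fix: Use LEFT JOIN so parents without children still appear (COUNT(c.id) gives 0)

Corrected query:
SELECT p.name, COUNT(c.id) FROM authors p LEFT JOIN novels c ON c.author_id = p.id GROUP BY p.name

Result:
name    | COUNT(c.id)
--------+------------
Asimov  | 1          
Borges  | 0          
Le Guin | 2          
Orwell  | 2          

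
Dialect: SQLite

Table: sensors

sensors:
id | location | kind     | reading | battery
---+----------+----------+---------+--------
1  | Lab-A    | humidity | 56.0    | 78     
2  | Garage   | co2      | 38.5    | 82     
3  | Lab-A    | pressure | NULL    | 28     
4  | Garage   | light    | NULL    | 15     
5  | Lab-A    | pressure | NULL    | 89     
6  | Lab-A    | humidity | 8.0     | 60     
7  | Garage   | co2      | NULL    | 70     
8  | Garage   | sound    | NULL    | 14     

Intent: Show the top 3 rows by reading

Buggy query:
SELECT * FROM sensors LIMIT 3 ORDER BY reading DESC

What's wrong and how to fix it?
Bug: LIMIT must come after ORDER BY

Fix: Sort with ORDER BY, then apply LIMIT

Corrected query:
SELECT * FROM sensors ORDER BY reading DESC LIMIT 3

Result:
id | location | kind     | reading | battery
---+----------+----------+---------+--------
1  | Lab-A    | humidity | 56      | 78     
2  | Garage   | co2      | 38.5    | 82     
6  | Lab-A    | humidity | 8       | 60     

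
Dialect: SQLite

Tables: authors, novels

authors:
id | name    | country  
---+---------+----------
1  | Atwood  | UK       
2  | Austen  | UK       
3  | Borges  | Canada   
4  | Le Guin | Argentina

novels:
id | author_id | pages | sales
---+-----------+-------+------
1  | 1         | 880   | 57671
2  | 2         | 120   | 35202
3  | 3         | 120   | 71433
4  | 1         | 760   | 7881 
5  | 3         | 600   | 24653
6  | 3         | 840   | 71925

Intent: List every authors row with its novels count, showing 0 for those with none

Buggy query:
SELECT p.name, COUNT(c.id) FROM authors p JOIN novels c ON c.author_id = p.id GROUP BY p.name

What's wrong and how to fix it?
Bug: INNER JOIN drops authors rows that have no matching novels rows

Fix: Use LEFT JOIN so parents without children still appear (COUNT(c.id) gives 0)

Corrected query:
SELECT p.name, COUNT(c.id) FROM authors p LEFT JOIN novels c ON c.author_id = p.id GROUP BY p.name

Result:
name    | COUNT(c.id)
--------+------------
Atwood  | 2          
Austen  | 1          
Borges  | 3          
Le Guin | 0          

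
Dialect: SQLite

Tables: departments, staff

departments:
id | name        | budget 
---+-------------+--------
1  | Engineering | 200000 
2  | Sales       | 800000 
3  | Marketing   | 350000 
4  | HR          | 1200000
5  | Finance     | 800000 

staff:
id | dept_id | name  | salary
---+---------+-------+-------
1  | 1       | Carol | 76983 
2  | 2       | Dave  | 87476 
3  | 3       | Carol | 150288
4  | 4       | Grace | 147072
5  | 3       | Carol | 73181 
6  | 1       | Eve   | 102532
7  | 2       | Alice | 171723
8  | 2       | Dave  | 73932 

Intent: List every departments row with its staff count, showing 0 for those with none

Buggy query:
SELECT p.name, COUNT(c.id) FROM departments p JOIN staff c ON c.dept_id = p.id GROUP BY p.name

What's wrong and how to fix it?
Bug: An inner join excludes parents with zero children

Fix: Use LEFT JOIN so parents without children still appear (COUNT(c.id) gives 0)

Corrected query:
SELECT p.name, COUNT(c.id) FROM departments p LEFT JOIN staff c ON c.dept_id = p.id GROUP BY p.name

Result:
name        | COUNT(c.id)
------------+------------
Engineering | 2          
Finance     | 0          
HR          | 1          
Marketing   | 2          
Sales       | 3          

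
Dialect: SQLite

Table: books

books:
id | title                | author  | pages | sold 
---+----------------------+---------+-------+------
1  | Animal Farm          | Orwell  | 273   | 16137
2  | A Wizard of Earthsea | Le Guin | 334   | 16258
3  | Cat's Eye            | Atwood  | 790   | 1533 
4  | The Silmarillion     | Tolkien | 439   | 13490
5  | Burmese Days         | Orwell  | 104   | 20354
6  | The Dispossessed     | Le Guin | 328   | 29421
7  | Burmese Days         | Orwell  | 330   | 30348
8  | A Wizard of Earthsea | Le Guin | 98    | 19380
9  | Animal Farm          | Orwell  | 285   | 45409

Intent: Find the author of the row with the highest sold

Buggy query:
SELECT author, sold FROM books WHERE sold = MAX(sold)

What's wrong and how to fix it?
Bug: WHERE is evaluated per row; an aggregate over the whole table isn't defined there

Fix: Wrap MAX in a scalar subquery so WHERE compares against a single value

Corrected query:
SELECT author, sold FROM books WHERE sold = (SELECT MAX(sold) FROM books)

Result:
author | sold 
-------+------
Orwell | 45409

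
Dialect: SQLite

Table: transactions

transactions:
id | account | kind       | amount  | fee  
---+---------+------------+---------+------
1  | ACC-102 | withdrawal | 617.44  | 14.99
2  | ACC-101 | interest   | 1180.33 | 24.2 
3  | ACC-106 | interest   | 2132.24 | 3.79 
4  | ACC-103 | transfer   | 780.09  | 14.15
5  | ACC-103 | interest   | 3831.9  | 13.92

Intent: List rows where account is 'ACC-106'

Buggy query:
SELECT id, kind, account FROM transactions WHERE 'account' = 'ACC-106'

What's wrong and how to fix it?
Bug: Single quotes denote string literals in SQL; the column name is being compared as a constant string

Fix: Reference the column as account without single quotes

Corrected query:
SELECT id, kind, account FROM transactions WHERE account = 'ACC-106'

Result:
id | kind     | account
---+----------+--------
3  | interest | ACC-106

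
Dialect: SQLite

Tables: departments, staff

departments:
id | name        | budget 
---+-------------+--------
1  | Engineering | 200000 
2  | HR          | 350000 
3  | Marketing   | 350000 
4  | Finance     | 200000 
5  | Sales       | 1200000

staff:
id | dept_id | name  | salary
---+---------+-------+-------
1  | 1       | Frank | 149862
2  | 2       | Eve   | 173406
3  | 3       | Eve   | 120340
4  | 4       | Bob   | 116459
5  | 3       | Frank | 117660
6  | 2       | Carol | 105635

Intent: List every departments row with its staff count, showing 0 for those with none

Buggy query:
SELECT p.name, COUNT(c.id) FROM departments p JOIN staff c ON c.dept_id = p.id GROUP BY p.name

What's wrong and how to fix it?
Bug: INNER JOIN drops departments rows that have no matching staff rows

Fix: Use LEFT JOIN so parents without children still appear (COUNT(c.id) gives 0)

Corrected query:
SELECT p.name, COUNT(c.id) FROM departments p LEFT JOIN staff c ON c.dept_id = p.id GROUP BY p.name

Result:
name        | COUNT(c.id)
------------+------------
Engineering | 1          
Finance     | 1          
HR          | 2          
Marketing   | 2          
Sales       | 0          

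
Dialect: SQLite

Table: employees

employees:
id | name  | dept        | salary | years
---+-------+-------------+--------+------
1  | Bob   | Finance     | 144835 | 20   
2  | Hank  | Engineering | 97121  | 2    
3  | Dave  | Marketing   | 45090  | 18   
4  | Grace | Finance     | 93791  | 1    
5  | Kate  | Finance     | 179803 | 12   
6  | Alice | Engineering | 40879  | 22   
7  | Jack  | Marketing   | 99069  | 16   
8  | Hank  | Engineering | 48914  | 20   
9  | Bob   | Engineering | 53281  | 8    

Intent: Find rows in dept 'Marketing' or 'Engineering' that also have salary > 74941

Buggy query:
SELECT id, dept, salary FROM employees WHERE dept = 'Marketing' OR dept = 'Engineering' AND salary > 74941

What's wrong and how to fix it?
Bug: AND binds tighter than OR, so this parses as dept = 'Marketing' OR (dept = 'Engineering' AND salary > 74941)

Fix: Group the OR with parentheses (or use IN), then AND the threshold

Corrected query:
SELECT id, dept, salary FROM employees WHERE (dept = 'Marketing' OR dept = 'Engineering') AND salary > 74941

Result:
id | dept        | salary
---+-------------+-------
2  | Engineering | 97121 
7  | Marketing   | 99069 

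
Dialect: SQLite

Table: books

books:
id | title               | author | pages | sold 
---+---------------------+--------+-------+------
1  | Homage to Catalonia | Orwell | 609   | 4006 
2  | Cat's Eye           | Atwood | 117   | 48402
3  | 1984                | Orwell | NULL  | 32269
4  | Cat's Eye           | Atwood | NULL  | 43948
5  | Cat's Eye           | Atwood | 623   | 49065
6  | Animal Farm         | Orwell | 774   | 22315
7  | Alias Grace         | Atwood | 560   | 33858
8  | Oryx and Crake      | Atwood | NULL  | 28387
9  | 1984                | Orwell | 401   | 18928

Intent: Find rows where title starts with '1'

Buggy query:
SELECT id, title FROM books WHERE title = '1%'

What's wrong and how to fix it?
Bug: Wildcards only work with LIKE; '=' treats '%' as a literal character

Fix: Use LIKE for wildcard pattern matching

Corrected query:
SELECT id, title FROM books WHERE title LIKE '1%'

Result:
id | title
---+------
3  | 1984 
9  | 1984 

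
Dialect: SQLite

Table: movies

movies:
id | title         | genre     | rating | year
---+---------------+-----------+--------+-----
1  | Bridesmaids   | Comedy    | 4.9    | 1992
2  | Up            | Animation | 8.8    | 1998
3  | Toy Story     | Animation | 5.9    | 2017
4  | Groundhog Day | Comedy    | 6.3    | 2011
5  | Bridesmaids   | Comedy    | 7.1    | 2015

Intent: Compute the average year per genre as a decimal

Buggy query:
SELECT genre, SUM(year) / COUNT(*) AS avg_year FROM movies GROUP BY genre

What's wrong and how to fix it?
Bug: SUM(year) and COUNT(*) are both integers; the division truncates the fractional part

Fix: Cast one side to REAL so the division keeps the fractional part

Corrected query:
SELECT genre, SUM(year) * 1.0 / COUNT(*) AS avg_year FROM movies GROUP BY genre

Result:
genre     | avg_year
----------+---------
Animation | 2007.5  
Comedy    | 2006    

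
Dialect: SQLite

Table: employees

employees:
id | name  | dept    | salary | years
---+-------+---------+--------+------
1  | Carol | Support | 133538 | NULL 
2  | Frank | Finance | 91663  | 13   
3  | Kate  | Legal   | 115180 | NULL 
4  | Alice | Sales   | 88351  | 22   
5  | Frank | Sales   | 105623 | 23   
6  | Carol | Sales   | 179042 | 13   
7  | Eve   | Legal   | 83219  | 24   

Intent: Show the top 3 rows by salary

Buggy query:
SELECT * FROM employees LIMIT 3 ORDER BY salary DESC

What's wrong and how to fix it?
Bug: LIMIT must come after ORDER BY

Fix: Sort with ORDER BY, then apply LIMIT

Corrected query:
SELECT * FROM employees ORDER BY salary DESC LIMIT 3

Result:
id | name  | dept    | salary | years
---+-------+---------+--------+------
6  | Carol | Sales   | 179042 | 13   
1  | Carol | Support | 133538 | NULL 
3  | Kate  | Legal   | 115180 | NULL 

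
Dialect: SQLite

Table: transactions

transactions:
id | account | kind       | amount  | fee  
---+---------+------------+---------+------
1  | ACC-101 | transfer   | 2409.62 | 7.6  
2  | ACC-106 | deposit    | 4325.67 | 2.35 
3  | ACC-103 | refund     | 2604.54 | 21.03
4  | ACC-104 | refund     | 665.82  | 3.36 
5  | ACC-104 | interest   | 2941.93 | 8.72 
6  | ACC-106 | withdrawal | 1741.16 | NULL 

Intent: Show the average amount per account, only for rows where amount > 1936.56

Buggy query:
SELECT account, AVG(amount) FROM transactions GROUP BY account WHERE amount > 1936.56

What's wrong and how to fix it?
Bug: Row-level WHERE must come before GROUP BY in the clause order

Fix: Place WHERE between FROM and GROUP BY

Corrected query:
SELECT account, AVG(amount) FROM transactions WHERE amount > 1936.56 GROUP BY account

Result:
account | AVG(amount)
--------+------------
ACC-101 | 2409.62    
ACC-103 | 2604.54    
ACC-104 | 2941.93    
ACC-106 | 4325.67    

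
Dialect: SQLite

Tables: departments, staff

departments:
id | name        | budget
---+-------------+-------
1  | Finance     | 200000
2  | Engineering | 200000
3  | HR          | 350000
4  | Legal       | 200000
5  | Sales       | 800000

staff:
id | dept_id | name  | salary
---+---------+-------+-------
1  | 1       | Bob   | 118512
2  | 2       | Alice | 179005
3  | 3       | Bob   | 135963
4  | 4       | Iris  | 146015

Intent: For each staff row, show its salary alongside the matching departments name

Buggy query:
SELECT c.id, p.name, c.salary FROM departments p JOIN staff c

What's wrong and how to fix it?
Bug: JOIN with no ON clause produces a cartesian product; every staff row pairs with every departments row

Fix: Specify the join condition linking the foreign key to the parent id

Corrected query:
SELECT c.id, p.name, c.salary FROM departments p JOIN staff c ON c.dept_id = p.id

Result:
id | name        | salary
---+-------------+-------
1  | Finance     | 118512
2  | Engineering | 179005
3  | HR          | 135963
4  | Legal       | 146015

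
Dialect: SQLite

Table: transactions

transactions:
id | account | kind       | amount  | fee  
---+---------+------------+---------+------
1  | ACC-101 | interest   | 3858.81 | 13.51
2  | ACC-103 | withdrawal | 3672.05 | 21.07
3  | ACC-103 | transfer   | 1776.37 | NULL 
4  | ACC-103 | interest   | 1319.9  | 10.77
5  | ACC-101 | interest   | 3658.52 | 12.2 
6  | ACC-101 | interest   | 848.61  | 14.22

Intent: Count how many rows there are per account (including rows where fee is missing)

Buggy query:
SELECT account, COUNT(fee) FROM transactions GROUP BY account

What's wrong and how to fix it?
Bug: COUNT(column) counts non-NULL values only; rows with NULL fee aren't counted

Fix: Replace COUNT(fee) with COUNT(*)

Corrected query:
SELECT account, COUNT(*) FROM transactions GROUP BY account

Result:
account | COUNT(*)
--------+---------
ACC-101 | 3       
ACC-103 | 3       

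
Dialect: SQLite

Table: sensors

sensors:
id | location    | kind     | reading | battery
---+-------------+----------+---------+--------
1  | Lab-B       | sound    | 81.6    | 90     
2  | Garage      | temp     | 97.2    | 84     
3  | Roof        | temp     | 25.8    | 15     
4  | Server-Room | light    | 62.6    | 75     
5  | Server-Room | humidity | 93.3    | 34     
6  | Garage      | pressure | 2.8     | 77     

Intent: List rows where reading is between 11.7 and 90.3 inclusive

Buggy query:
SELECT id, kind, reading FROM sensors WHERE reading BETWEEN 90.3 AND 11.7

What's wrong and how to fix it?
Bug: The bounds are reversed; BETWEEN a AND b requires a <= b to match anything

Fix: Swap the bounds so the smaller value comes first

Corrected query:
SELECT id, kind, reading FROM sensors WHERE reading BETWEEN 11.7 AND 90.3

Result:
id | kind  | reading
---+-------+--------
1  | sound | 81.6   
3  | temp  | 25.8   
4  | light | 62.6   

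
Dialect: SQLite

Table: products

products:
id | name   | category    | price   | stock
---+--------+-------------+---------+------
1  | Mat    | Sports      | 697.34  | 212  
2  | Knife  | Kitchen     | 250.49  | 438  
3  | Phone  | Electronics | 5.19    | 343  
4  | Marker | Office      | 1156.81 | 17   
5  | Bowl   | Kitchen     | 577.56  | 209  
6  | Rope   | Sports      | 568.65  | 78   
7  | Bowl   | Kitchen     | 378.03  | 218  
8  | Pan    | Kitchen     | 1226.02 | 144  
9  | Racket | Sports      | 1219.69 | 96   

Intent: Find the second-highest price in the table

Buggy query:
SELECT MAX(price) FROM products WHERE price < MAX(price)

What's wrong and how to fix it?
Bug: The inner MAX is an aggregate inside WHERE, which is not allowed

Fix: Put the inner MAX in a scalar subquery

Corrected query:
SELECT MAX(price) FROM products WHERE price < (SELECT MAX(price) FROM products)

Result:
MAX(price)
----------
1219.69   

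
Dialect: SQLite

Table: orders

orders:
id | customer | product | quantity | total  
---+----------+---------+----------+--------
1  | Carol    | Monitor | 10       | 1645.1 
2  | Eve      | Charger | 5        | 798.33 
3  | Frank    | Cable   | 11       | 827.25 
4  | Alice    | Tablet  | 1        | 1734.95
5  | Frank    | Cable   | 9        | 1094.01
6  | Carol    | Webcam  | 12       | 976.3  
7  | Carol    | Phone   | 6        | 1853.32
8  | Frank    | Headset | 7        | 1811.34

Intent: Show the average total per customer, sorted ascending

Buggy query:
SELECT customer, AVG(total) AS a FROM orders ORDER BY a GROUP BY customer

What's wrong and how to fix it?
Bug: ORDER BY appears before GROUP BY; SQL clause order requires GROUP BY first

Fix: Reorder: SELECT … FROM … GROUP BY … ORDER BY …

Corrected query:
SELECT customer, AVG(total) AS a FROM orders GROUP BY customer ORDER BY a

Result:
customer | a          
---------+------------
Eve      | 798.33     
Frank    | 1244.2     
Carol    | 1491.573333
Alice    | 1734.95    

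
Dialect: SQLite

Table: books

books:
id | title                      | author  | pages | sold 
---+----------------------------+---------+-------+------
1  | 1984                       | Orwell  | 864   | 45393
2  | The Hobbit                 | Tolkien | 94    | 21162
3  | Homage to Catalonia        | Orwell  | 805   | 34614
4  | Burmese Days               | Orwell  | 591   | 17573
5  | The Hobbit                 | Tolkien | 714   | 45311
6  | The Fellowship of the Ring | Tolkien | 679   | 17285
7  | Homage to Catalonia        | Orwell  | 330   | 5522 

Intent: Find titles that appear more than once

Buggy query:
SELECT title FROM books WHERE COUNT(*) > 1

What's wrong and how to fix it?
Bug: COUNT(*) is an aggregate and cannot be used in WHERE

Fix: GROUP BY title, then filter groups with HAVING COUNT(*) > 1

Corrected query:
SELECT title FROM books GROUP BY title HAVING COUNT(*) > 1

Result:
title              
-------------------
Homage to Catalonia
The Hobbit         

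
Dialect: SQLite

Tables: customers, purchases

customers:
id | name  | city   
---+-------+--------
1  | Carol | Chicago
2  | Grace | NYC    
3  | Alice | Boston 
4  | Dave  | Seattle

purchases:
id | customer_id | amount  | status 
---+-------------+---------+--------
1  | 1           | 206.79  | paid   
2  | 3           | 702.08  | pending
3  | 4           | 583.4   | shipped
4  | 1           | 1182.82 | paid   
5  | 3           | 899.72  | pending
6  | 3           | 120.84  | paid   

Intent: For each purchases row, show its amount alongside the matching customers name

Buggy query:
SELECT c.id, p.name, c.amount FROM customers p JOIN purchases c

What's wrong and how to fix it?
Bug: Missing join condition: each purchases row is matched to all customers rows instead of just its own

Fix: Add ON c.customer_id = p.id to the JOIN

Corrected query:
SELECT c.id, p.name, c.amount FROM customers p JOIN purchases c ON c.customer_id = p.id

Result:
id | name  | amount 
---+-------+--------
1  | Carol | 206.79 
2  | Alice | 702.08 
3  | Dave  | 583.4  
4  | Carol | 1182.82
5  | Alice | 899.72 
6  | Alice | 120.84 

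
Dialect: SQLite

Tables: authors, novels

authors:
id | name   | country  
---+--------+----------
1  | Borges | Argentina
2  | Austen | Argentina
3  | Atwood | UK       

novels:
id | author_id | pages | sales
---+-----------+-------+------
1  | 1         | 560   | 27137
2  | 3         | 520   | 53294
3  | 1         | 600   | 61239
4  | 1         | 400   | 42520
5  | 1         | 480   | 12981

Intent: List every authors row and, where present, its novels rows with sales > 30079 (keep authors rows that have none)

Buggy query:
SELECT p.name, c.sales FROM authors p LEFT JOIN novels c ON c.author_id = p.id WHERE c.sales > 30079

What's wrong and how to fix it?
Bug: A WHERE condition on the right-hand table after LEFT JOIN drops unmatched parents

Fix: Move the right-table condition into the ON clause so unmatched parents are kept

Corrected query:
SELECT p.name, c.sales FROM authors p LEFT JOIN novels c ON c.author_id = p.id AND c.sales > 30079

Result:
name   | sales
-------+------
Borges | 42520
Borges | 61239
Austen | NULL 
Atwood | 53294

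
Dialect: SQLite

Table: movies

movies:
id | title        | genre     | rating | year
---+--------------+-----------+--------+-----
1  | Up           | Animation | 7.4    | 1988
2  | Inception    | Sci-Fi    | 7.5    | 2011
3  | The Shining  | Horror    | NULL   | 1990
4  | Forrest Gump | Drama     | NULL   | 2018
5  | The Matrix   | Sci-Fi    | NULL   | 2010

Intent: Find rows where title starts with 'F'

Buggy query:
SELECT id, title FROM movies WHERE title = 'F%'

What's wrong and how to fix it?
Bug: '=' compares the literal string including the % character; pattern matching needs LIKE

Fix: Replace '=' with LIKE so 'F%' is treated as a pattern

Corrected query:
SELECT id, title FROM movies WHERE title LIKE 'F%'

Result:
id | title       
---+-------------
4  | Forrest Gump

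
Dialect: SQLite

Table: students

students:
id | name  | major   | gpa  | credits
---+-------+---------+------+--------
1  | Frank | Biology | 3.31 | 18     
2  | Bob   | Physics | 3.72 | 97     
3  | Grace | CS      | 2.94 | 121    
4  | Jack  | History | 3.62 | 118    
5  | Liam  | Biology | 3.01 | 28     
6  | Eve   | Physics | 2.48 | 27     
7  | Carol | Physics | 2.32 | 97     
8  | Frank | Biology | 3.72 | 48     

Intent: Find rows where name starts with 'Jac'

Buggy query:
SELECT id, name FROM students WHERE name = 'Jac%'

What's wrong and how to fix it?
Bug: '=' compares the literal string including the % character; pattern matching needs LIKE

Fix: Use LIKE for wildcard pattern matching

Corrected query:
SELECT id, name FROM students WHERE name LIKE 'Jac%'

Result:
id | name
---+-----
4  | Jack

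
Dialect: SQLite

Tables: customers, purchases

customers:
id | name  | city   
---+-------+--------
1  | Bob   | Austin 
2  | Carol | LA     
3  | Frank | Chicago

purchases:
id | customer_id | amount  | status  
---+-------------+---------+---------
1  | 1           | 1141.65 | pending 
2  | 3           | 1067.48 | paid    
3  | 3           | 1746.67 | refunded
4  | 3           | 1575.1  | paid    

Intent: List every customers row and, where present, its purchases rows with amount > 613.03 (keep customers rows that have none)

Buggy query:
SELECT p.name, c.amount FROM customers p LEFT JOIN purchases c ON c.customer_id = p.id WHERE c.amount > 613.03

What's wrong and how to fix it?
Bug: A WHERE condition on the right-hand table after LEFT JOIN drops unmatched parents

Fix: Put 'c.amount > 613.03' in the JOIN's ON clause instead of WHERE

Corrected query:
SELECT p.name, c.amount FROM customers p LEFT JOIN purchases c ON c.customer_id = p.id AND c.amount > 613.03

Result:
name  | amount 
------+--------
Bob   | 1141.65
Carol | NULL   
Frank | 1067.48
Frank | 1575.1 
Frank | 1746.67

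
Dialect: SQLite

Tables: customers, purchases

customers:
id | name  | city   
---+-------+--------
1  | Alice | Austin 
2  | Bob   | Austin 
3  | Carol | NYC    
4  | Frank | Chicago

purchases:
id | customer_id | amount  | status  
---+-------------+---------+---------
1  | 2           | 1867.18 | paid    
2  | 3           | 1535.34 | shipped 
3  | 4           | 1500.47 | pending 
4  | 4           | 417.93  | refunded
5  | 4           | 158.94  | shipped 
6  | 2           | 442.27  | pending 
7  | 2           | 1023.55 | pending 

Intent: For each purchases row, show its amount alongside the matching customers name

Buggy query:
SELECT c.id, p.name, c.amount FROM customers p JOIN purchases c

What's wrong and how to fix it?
Bug: Missing join condition: each purchases row is matched to all customers rows instead of just its own

Fix: Specify the join condition linking the foreign key to the parent id

Corrected query:
SELECT c.id, p.name, c.amount FROM customers p JOIN purchases c ON c.customer_id = p.id

Result:
id | name  | amount 
---+-------+--------
1  | Bob   | 1867.18
2  | Carol | 1535.34
3  | Frank | 1500.47
4  | Frank | 417.93 
5  | Frank | 158.94 
6  | Bob   | 442.27 
7  | Bob   | 1023.55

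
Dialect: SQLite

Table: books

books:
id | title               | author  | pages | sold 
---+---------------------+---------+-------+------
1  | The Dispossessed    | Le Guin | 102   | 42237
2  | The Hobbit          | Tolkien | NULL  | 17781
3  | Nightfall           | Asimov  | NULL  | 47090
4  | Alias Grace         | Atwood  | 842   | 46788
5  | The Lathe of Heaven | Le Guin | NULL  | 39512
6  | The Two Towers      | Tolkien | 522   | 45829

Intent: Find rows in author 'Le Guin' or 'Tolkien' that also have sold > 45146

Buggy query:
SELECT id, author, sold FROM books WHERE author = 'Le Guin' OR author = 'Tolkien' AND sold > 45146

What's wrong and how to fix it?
Bug: Without parentheses, AND is evaluated before OR, so the sold filter only applies to the 'Tolkien' branch

Fix: Group the OR with parentheses (or use IN), then AND the threshold

Corrected query:
SELECT id, author, sold FROM books WHERE (author = 'Le Guin' OR author = 'Tolkien') AND sold > 45146

Result:
id | author  | sold 
---+---------+------
6  | Tolkien | 45829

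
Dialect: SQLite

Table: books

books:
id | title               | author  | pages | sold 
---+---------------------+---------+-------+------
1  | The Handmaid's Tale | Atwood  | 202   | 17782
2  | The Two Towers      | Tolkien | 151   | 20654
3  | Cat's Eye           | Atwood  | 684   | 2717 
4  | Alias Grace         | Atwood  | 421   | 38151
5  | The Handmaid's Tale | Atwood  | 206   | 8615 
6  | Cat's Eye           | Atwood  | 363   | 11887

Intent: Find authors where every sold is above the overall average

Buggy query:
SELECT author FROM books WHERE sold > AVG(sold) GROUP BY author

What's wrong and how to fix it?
Bug: AVG() is an aggregate; it can't sit directly in WHERE

Fix: Use a subquery for AVG and a HAVING MIN(...) filter so the condition holds for every row in the group

Corrected query:
SELECT author FROM books GROUP BY author HAVING MIN(sold) > (SELECT AVG(sold) FROM books)

Result:
author 
-------
Tolkien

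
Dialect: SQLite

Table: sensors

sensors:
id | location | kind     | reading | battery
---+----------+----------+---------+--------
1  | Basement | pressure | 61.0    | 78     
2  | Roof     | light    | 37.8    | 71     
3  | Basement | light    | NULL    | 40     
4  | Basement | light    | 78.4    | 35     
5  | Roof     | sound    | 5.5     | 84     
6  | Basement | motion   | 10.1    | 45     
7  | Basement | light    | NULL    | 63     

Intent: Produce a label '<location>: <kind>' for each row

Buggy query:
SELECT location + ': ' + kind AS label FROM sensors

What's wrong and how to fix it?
Bug: SQLite uses || for string concatenation; + coerces text to numbers (yielding 0)

Fix: Replace + with || to concatenate text

Corrected query:
SELECT location || ': ' || kind AS label FROM sensors

Result:
label             
------------------
Basement: pressure
Roof: light       
Basement: light   
Basement: light   
Roof: sound       
Basement: motion  
Basement: light   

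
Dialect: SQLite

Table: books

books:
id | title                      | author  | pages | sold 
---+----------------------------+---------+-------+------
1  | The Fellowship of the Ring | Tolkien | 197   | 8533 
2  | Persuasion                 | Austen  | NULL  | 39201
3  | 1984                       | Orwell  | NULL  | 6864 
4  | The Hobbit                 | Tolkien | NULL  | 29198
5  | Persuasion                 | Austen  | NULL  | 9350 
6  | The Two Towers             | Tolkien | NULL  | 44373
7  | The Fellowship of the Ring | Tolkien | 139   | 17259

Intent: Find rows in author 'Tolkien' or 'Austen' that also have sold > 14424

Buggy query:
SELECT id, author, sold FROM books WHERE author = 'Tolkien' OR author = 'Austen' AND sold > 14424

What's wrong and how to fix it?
Bug: AND binds tighter than OR, so this parses as author = 'Tolkien' OR (author = 'Austen' AND sold > 14424)

Fix: Add parentheses around the OR so the AND applies to both alternatives

Corrected query:
SELECT id, author, sold FROM books WHERE (author = 'Tolkien' OR author = 'Austen') AND sold > 14424

Result:
id | author  | sold 
---+---------+------
2  | Austen  | 39201
4  | Tolkien | 29198
6  | Tolkien | 44373
7  | Tolkien | 17259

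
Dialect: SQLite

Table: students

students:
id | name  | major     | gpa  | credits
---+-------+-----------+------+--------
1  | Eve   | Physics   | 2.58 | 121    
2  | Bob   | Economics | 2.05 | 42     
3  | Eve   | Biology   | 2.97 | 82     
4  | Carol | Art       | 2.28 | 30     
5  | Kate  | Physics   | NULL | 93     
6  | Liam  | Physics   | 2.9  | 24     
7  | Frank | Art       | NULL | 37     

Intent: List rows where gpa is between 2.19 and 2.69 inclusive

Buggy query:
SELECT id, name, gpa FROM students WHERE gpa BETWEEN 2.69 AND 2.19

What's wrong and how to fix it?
Bug: The bounds are reversed; BETWEEN a AND b requires a <= b to match anything

Fix: Swap the bounds so the smaller value comes first

Corrected query:
SELECT id, name, gpa FROM students WHERE gpa BETWEEN 2.19 AND 2.69

Result:
id | name  | gpa 
---+-------+-----
1  | Eve   | 2.58
4  | Carol | 2.28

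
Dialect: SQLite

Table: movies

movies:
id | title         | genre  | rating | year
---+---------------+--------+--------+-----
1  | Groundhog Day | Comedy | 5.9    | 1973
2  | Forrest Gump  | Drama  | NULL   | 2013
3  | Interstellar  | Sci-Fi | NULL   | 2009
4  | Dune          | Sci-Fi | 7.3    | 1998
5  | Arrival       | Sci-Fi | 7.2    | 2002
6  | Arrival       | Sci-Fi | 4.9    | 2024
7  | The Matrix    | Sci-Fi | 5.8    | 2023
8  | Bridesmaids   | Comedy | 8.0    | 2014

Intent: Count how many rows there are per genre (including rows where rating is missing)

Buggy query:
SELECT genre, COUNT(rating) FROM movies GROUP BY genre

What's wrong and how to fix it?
Bug: COUNT(rating) skips NULLs, so groups with missing rating are undercounted

Fix: Replace COUNT(rating) with COUNT(*)

Corrected query:
SELECT genre, COUNT(*) FROM movies GROUP BY genre

Result:
genre  | COUNT(*)
-------+---------
Comedy | 2       
Drama  | 1       
Sci-Fi | 5       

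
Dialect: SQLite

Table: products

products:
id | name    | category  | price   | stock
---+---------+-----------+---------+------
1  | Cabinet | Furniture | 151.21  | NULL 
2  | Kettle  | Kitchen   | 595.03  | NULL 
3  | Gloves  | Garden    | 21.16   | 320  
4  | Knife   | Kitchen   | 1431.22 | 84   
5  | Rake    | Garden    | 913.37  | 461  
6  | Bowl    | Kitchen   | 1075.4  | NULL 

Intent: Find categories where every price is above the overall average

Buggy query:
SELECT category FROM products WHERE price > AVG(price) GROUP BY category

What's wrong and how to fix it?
Bug: WHERE evaluates per row before aggregation, so AVG() is unavailable

Fix: Use a subquery for AVG and a HAVING MIN(...) filter so the condition holds for every row in the group

Corrected query:
SELECT category FROM products GROUP BY category HAVING MIN(price) > (SELECT AVG(price) FROM products)

Result:
(no rows)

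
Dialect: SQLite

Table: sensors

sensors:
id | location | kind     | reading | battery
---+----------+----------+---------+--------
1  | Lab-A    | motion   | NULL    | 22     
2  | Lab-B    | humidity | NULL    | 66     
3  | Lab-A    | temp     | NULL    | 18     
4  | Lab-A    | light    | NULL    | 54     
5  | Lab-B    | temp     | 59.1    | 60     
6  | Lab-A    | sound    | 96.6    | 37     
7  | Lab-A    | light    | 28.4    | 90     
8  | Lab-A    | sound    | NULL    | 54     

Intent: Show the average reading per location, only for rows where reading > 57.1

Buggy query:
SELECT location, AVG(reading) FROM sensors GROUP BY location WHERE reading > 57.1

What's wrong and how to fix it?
Bug: Row-level WHERE must come before GROUP BY in the clause order

Fix: Place WHERE between FROM and GROUP BY

Corrected query:
SELECT location, AVG(reading) FROM sensors WHERE reading > 57.1 GROUP BY location

Result:
location | AVG(reading)
---------+-------------
Lab-A    | 96.6        
Lab-B    | 59.1        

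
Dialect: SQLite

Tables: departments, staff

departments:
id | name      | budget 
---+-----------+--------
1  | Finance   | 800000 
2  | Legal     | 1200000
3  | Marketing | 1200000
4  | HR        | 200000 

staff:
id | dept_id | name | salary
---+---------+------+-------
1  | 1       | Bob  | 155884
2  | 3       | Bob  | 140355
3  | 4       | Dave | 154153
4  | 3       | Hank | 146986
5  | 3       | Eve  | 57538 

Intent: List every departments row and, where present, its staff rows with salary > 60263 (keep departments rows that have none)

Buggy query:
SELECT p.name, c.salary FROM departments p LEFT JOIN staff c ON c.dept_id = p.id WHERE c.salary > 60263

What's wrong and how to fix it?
Bug: A WHERE condition on the right-hand table after LEFT JOIN drops unmatched parents

Fix: Move the right-table condition into the ON clause so unmatched parents are kept

Corrected query:
SELECT p.name, c.salary FROM departments p LEFT JOIN staff c ON c.dept_id = p.id AND c.salary > 60263

Result:
name      | salary
----------+-------
Finance   | 155884
Legal     | NULL  
Marketing | 140355
Marketing | 146986
HR        | 154153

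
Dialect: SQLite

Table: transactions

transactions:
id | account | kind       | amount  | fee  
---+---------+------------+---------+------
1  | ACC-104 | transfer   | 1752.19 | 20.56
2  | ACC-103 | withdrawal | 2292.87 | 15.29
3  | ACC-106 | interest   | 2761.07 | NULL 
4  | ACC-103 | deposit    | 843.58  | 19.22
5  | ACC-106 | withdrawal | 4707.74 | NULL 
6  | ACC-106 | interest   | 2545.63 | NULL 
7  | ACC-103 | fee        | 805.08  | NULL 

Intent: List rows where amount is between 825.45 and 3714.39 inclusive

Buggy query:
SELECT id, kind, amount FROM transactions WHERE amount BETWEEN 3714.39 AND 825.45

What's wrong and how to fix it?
Bug: BETWEEN expects the lower bound first; with 3714.39 AND 825.45 the range is empty

Fix: Swap the bounds so the smaller value comes first

Corrected query:
SELECT id, kind, amount FROM transactions WHERE amount BETWEEN 825.45 AND 3714.39

Result:
id | kind       | amount 
---+------------+--------
1  | transfer   | 1752.19
2  | withdrawal | 2292.87
3  | interest   | 2761.07
4  | deposit    | 843.58 
6  | interest   | 2545.63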